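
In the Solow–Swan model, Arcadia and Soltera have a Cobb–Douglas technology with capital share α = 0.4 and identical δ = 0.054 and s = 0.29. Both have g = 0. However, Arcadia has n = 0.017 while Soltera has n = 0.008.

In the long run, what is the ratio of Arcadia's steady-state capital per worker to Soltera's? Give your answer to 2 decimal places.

ratio ≈ 0.80

Steady-state k* = [s/(n + δ)]^(1/(1−α)), so the ratio is [ (s_A/(n + δ)_A) / (s_S/(n + δ)_S) ]^1.6667.
s_A/(n + δ)_A = 0.29/0.071 = 4.0845; s_S/(n + δ)_S = 0.29/0.062 = 4.6774.
Ratio = (4.0845/4.6774)^1.6667 = 0.8732^1.6667 ≈ 0.7977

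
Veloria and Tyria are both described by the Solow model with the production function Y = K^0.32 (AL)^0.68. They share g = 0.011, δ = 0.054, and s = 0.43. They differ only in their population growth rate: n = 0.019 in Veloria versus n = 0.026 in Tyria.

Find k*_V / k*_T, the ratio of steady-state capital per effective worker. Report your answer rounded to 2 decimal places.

Steady-state k* = [s/(n + g + δ)]^(1/(1−α)), so the ratio is [ (s_V/(n + g + δ)_V) / (s_T/(n + g + δ)_T) ]^1.4706.
s_V/(n + g + δ)_V = 0.43/0.084 = 5.1190; s_T/(n + g + δ)_T = 0.43/0.091 = 4.7253.
Ratio = (5.1190/4.7253)^1.4706 = 1.0833^1.4706 ≈ 1.1249

ratio ≈ 1.12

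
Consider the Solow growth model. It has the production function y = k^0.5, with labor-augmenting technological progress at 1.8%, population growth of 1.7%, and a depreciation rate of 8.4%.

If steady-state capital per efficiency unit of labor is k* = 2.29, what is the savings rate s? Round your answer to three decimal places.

In steady state, investment equals break-even investment: s·k^α = (n + g + δ)·k.
So s / (n + g + δ) = (k*)^(1−α) = 2.29^0.5 = 1.5133.
Therefore s = 1.5133 × (n + g + δ) = 1.5133 × 0.119 = 0.1801.

s ≈ 0.180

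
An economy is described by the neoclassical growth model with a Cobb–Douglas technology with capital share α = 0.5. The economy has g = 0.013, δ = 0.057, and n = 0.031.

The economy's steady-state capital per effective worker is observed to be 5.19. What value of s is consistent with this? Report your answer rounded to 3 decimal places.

s ≈ 0.230

At the steady state, Δk = 0, so s·k^α = (n + g + δ)·k.
So s / (n + g + δ) = (k*)^(1−α) = 5.19^0.5 = 2.2782.
Therefore s = 2.2782 × (n + g + δ) = 2.2782 × 0.101 = 0.2301.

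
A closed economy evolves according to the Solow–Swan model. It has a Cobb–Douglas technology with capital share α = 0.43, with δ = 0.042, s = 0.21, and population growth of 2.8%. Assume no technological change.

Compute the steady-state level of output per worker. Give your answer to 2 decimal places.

y* = 2.29

Steady state requires s·f(k) = (n + δ)·k, i.e. s·k^α = (n + δ)·k.
Dividing both sides by k: k^(1−α) = s / (n + δ).
k^0.57 = 0.21 / (0.028 + 0.042) = 0.21 / 0.070 = 3.0000
k* = 3.0000^(1/0.57) ≈ 6.8716
y* = (k*)^α = 6.8716^0.43 ≈ 2.2905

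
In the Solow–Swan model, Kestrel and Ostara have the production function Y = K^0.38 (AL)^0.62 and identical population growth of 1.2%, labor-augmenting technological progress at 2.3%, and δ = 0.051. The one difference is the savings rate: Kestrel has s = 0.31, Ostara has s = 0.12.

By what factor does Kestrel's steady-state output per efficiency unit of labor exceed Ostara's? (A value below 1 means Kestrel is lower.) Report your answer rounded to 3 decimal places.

ratio ≈ 1.789

Steady-state y* = [s/(n + g + δ)]^(α/(1−α)), so the ratio is [ (s_K/(n + g + δ)_K) / (s_O/(n + g + δ)_O) ]^0.6129.
s_K/(n + g + δ)_K = 0.31/0.086 = 3.6047; s_O/(n + g + δ)_O = 0.12/0.086 = 1.3953.
Ratio = (3.6047/1.3953)^0.6129 = 2.5835^0.6129 ≈ 1.7891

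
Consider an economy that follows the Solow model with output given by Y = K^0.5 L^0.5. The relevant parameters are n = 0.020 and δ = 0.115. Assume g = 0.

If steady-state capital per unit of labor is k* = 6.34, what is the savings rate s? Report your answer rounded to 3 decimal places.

Steady state requires s·f(k) = (n + δ)·k, i.e. s·k^α = (n + δ)·k.
So s / (n + δ) = (k*)^(1−α) = 6.34^0.5 = 2.5179.
Therefore s = 2.5179 × (n + δ) = 2.5179 × 0.135 = 0.3399.

s ≈ 0.340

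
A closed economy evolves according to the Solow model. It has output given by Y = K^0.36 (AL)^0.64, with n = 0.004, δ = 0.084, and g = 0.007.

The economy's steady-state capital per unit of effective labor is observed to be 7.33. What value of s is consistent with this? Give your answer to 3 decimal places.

s ≈ 0.340

In steady state, investment equals break-even investment: s·k^α = (n + g + δ)·k.
So s / (n + g + δ) = (k*)^(1−α) = 7.33^0.64 = 3.5782.
Therefore s = 3.5782 × (n + g + δ) = 3.5782 × 0.095 = 0.3399.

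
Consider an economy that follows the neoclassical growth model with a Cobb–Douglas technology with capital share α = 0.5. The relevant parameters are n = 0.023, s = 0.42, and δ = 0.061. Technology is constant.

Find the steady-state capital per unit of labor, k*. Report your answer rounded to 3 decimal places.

k* ≈ 25.000

In steady state, investment equals break-even investment: s·k^α = (n + δ)·k.
Rearranging, k^(1−α) = s / (n + δ).
k^0.5 = 0.42 / (0.023 + 0.061) = 0.42 / 0.084 = 5.0000
k* = 5.0000^(1/0.5) ≈ 25.0000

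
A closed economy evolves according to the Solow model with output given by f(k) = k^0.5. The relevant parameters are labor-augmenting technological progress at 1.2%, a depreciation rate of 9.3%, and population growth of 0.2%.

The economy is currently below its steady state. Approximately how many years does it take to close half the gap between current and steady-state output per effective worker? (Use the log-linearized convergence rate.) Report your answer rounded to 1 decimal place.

Near the steady state the convergence rate is λ = (1 − α)(n + g + δ).
λ = (1 − 0.5) × 0.107 = 0.5 × 0.107 = 0.0535
Half-life = ln 2 / λ = 0.6931 / 0.0535 ≈ 12.96 years

about 13.0 years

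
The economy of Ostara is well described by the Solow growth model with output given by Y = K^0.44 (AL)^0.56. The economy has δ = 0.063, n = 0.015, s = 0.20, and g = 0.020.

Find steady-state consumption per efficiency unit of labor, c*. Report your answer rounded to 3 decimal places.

c* = 1.401

In steady state, investment equals break-even investment: s·k^α = (n + g + δ)·k.
Rearranging, k^(1−α) = s / (n + g + δ).
k^0.56 = 0.20 / (0.015 + 0.020 + 0.063) = 0.20 / 0.098 = 2.0408
k* = 2.0408^(1/0.56) ≈ 3.5745
y* = (k*)^α = 3.5745^0.44 ≈ 1.7515
c* = (1 − s)·y* = (1 − 0.20) × 1.7515 ≈ 1.4012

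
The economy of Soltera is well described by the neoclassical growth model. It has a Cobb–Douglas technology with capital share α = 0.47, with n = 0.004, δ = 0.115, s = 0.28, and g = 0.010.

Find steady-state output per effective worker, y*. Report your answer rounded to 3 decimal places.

Steady state requires s·f(k) = (n + g + δ)·k, i.e. s·k^α = (n + g + δ)·k.
Dividing both sides by k: k^(1−α) = s / (n + g + δ).
k^0.53 = 0.28 / (0.004 + 0.010 + 0.115) = 0.28 / 0.129 = 2.1705
k* = 2.1705^(1/0.53) ≈ 4.3154
y* = (k*)^α = 4.3154^0.47 ≈ 1.9882

y* = 1.988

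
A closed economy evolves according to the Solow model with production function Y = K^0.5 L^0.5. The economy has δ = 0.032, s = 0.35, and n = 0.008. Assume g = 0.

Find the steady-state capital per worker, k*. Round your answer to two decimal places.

At the steady state, Δk = 0, so s·k^α = (n + δ)·k.
Rearranging, k^(1−α) = s / (n + δ).
k^0.5 = 0.35 / (0.008 + 0.032) = 0.35 / 0.040 = 8.7500
k* = 8.7500^(1/0.5) ≈ 76.5625

k* = 76.56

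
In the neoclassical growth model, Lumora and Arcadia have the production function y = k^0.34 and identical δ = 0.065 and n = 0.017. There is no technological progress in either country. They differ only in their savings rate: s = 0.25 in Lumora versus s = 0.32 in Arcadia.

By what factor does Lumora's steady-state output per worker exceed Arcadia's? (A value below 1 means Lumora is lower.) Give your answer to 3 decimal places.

Steady-state y* = [s/(n + δ)]^(α/(1−α)), so the ratio is [ (s_L/(n + δ)_L) / (s_A/(n + δ)_A) ]^0.5152.
s_L/(n + δ)_L = 0.25/0.082 = 3.0488; s_A/(n + δ)_A = 0.32/0.082 = 3.9024.
Ratio = (3.0488/3.9024)^0.5152 = 0.7813^0.5152 ≈ 0.8806

ratio ≈ 0.881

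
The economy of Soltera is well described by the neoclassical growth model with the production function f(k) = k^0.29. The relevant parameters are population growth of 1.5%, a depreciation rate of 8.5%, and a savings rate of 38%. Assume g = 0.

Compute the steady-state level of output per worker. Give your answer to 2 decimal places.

Steady state requires s·f(k) = (n + δ)·k, i.e. s·k^α = (n + δ)·k.
Rearranging, k^(1−α) = s / (n + δ).
k^0.71 = 0.38 / (0.015 + 0.085) = 0.38 / 0.100 = 3.8000
k* = 3.8000^(1/0.71) ≈ 6.5554
y* = (k*)^α = 6.5554^0.29 ≈ 1.7251

y* ≈ 1.73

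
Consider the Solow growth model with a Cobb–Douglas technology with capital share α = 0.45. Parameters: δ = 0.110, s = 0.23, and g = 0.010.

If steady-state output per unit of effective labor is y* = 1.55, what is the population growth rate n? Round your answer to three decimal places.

n ≈ 0.015

At the steady state, Δk = 0, so s·k^α = (n + g + δ)·k.
Since y* = [s/(n + g + δ)]^(α/(1−α)), we have s/(n + g + δ) = (y*)^((1−α)/α) = 1.55^1.2222 = 1.7085.
Therefore n + g + δ = s / 1.7085 = 0.23 / 1.7085 = 0.1346, so n = 0.1346 − 0.120 = 0.0146.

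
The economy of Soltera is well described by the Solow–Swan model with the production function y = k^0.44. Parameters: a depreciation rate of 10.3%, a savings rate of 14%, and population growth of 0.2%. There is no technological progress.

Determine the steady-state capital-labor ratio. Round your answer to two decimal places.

k* ≈ 1.67

Steady state requires s·f(k) = (n + δ)·k, i.e. s·k^α = (n + δ)·k.
Dividing both sides by k: k^(1−α) = s / (n + δ).
k^0.56 = 0.14 / (0.002 + 0.103) = 0.14 / 0.105 = 1.3333
k* = 1.3333^(1/0.56) ≈ 1.6714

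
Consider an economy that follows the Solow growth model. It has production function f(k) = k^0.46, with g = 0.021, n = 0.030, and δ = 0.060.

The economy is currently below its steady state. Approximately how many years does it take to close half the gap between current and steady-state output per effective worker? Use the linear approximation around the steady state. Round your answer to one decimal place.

Near the steady state the convergence rate is λ = (1 − α)(n + g + δ).
λ = (1 − 0.46) × 0.111 = 0.54 × 0.111 = 0.05994
Half-life = ln 2 / λ = 0.6931 / 0.05994 ≈ 11.56 years

half-life ≈ 11.6 years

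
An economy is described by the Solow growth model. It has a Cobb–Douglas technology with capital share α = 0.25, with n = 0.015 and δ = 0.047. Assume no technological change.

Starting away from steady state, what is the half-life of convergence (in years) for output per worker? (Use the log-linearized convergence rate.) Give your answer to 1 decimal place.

Near the steady state the convergence rate is λ = (1 − α)(n + δ).
λ = (1 − 0.25) × 0.062 = 0.75 × 0.062 = 0.0465
Half-life = ln 2 / λ = 0.6931 / 0.0465 ≈ 14.91 years

half-life ≈ 14.9 years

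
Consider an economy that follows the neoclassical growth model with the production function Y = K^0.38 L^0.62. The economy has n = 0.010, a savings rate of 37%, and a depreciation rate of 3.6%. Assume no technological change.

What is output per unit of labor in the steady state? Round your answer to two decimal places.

y* ≈ 3.59

At the steady state, Δk = 0, so s·k^α = (n + δ)·k.
Rearranging, k^(1−α) = s / (n + δ).
k^0.62 = 0.37 / (0.010 + 0.036) = 0.37 / 0.046 = 8.0435
k* = 8.0435^(1/0.62) ≈ 28.8666
y* = (k*)^α = 28.8666^0.38 ≈ 3.5888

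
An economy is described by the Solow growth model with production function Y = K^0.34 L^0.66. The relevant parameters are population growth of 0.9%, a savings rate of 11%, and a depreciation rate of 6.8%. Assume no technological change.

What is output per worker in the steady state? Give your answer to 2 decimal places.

Steady state requires s·f(k) = (n + δ)·k, i.e. s·k^α = (n + δ)·k.
Rearranging, k^(1−α) = s / (n + δ).
k^0.66 = 0.11 / (0.009 + 0.068) = 0.11 / 0.077 = 1.4286
k* = 1.4286^(1/0.66) ≈ 1.7168
y* = (k*)^α = 1.7168^0.34 ≈ 1.2017

y* = 1.20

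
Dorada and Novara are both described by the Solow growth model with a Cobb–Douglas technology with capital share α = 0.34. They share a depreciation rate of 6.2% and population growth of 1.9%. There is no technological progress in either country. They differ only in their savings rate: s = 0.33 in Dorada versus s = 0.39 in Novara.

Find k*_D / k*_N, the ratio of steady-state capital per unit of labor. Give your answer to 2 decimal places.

Steady-state k* = [s/(n + δ)]^(1/(1−α)), so the ratio is [ (s_D/(n + δ)_D) / (s_N/(n + δ)_N) ]^1.5152.
s_D/(n + δ)_D = 0.33/0.081 = 4.0741; s_N/(n + δ)_N = 0.39/0.081 = 4.8148.
Ratio = (4.0741/4.8148)^1.5152 = 0.8462^1.5152 ≈ 0.7764

k*_D / k*_N ≈ 0.78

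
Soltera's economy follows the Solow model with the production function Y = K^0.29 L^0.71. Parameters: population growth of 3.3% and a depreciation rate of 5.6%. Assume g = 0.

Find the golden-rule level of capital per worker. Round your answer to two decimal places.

k_gold ≈ 5.28

The golden rule sets f'(k) = n + δ, i.e. α·k^(α−1) = n + δ.
So k^(1−α) = α / (n + δ) = 0.29 / 0.089 = 3.2584.
k_gold = 3.2584^(1/0.71) ≈ 5.2789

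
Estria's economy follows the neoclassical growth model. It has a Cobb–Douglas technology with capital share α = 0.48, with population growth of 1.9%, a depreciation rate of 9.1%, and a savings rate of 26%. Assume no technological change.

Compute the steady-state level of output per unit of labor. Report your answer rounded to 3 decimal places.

Steady state requires s·f(k) = (n + δ)·k, i.e. s·k^α = (n + δ)·k.
Dividing both sides by k: k^(1−α) = s / (n + δ).
k^0.52 = 0.26 / (0.019 + 0.091) = 0.26 / 0.110 = 2.3636
k* = 2.3636^(1/0.52) ≈ 5.2289
y* = (k*)^α = 5.2289^0.48 ≈ 2.2123

y* = 2.212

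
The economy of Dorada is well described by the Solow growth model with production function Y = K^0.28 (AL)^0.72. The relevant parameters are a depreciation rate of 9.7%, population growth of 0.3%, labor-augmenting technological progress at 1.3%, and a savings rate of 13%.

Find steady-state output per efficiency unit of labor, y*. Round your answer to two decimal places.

y* = 1.06

At the steady state, Δk = 0, so s·k^α = (n + g + δ)·k.
Rearranging, k^(1−α) = s / (n + g + δ).
k^0.72 = 0.13 / (0.003 + 0.013 + 0.097) = 0.13 / 0.113 = 1.1504
k* = 1.1504^(1/0.72) ≈ 1.2148
y* = (k*)^α = 1.2148^0.28 ≈ 1.0560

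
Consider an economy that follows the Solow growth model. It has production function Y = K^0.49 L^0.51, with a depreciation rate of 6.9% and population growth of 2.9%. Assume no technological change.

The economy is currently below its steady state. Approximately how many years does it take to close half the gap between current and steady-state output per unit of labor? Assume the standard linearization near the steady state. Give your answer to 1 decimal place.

Near the steady state the convergence rate is λ = (1 − α)(n + δ).
λ = (1 − 0.49) × 0.098 = 0.51 × 0.098 = 0.04998
Half-life = ln 2 / λ = 0.6931 / 0.04998 ≈ 13.87 years

about 13.9 years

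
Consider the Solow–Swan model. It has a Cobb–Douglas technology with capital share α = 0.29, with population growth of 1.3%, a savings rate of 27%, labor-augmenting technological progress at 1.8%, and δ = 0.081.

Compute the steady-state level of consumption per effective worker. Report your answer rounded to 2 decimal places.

c* = 1.05

Steady state requires s·f(k) = (n + g + δ)·k, i.e. s·k^α = (n + g + δ)·k.
Dividing both sides by k: k^(1−α) = s / (n + g + δ).
k^0.71 = 0.27 / (0.013 + 0.018 + 0.081) = 0.27 / 0.112 = 2.4107
k* = 2.4107^(1/0.71) ≈ 3.4533
y* = (k*)^α = 3.4533^0.29 ≈ 1.4325
c* = (1 − s)·y* = (1 − 0.27) × 1.4325 ≈ 1.0457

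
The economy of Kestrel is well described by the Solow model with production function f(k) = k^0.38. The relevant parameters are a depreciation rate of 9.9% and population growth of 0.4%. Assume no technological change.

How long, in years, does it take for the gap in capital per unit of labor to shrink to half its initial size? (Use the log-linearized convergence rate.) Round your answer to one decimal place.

Near the steady state the convergence rate is λ = (1 − α)(n + δ).
λ = (1 − 0.38) × 0.103 = 0.62 × 0.103 = 0.06386
Half-life = ln 2 / λ = 0.6931 / 0.06386 ≈ 10.85 years

about 10.9 years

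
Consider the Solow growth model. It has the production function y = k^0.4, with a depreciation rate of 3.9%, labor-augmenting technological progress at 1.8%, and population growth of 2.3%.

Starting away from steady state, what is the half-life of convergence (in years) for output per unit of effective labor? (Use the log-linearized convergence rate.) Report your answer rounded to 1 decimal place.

Near the steady state the convergence rate is λ = (1 − α)(n + g + δ).
λ = (1 − 0.4) × 0.080 = 0.6 × 0.080 = 0.0480
Half-life = ln 2 / λ = 0.6931 / 0.0480 ≈ 14.44 years

about 14.4 years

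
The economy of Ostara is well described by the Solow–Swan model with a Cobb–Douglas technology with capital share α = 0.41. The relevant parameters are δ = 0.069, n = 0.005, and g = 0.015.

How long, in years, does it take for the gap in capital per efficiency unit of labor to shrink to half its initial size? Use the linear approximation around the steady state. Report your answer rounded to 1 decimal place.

Near the steady state the convergence rate is λ = (1 − α)(n + g + δ).
λ = (1 − 0.41) × 0.089 = 0.59 × 0.089 = 0.05251
Half-life = ln 2 / λ = 0.6931 / 0.05251 ≈ 13.20 years

half-life ≈ 13.2 years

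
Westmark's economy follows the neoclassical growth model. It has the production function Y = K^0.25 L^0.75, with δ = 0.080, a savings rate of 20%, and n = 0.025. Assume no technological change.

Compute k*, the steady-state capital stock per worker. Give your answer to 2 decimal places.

Steady state requires s·f(k) = (n + δ)·k, i.e. s·k^α = (n + δ)·k.
Rearranging, k^(1−α) = s / (n + δ).
k^0.75 = 0.20 / (0.025 + 0.080) = 0.20 / 0.105 = 1.9048
k* = 1.9048^(1/0.75) ≈ 2.3612

k* ≈ 2.36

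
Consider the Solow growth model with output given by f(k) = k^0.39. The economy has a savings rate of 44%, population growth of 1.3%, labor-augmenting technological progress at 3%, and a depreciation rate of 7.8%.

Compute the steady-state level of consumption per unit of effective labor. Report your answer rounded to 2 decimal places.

c* ≈ 1.28

At the steady state, Δk = 0, so s·k^α = (n + g + δ)·k.
Rearranging, k^(1−α) = s / (n + g + δ).
k^0.61 = 0.44 / (0.013 + 0.030 + 0.078) = 0.44 / 0.121 = 3.6364
k* = 3.6364^(1/0.61) ≈ 8.3011
y* = (k*)^α = 8.3011^0.39 ≈ 2.2828
c* = (1 − s)·y* = (1 − 0.44) × 2.2828 ≈ 1.2784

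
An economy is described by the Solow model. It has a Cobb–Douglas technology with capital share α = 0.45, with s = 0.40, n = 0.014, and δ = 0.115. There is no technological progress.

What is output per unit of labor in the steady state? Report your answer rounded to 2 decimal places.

Steady state requires s·f(k) = (n + δ)·k, i.e. s·k^α = (n + δ)·k.
Dividing both sides by k: k^(1−α) = s / (n + δ).
k^0.55 = 0.40 / (0.014 + 0.115) = 0.40 / 0.129 = 3.1008
k* = 3.1008^(1/0.55) ≈ 7.8269
y* = (k*)^α = 7.8269^0.45 ≈ 2.5242

y* = 2.52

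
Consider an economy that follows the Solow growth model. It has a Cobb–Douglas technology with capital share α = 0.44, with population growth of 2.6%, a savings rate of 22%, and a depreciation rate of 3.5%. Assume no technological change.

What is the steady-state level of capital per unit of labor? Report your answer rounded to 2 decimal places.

In steady state, investment equals break-even investment: s·k^α = (n + δ)·k.
Dividing both sides by k: k^(1−α) = s / (n + δ).
k^0.56 = 0.22 / (0.026 + 0.035) = 0.22 / 0.061 = 3.6066
k* = 3.6066^(1/0.56) ≈ 9.8814

k* ≈ 9.88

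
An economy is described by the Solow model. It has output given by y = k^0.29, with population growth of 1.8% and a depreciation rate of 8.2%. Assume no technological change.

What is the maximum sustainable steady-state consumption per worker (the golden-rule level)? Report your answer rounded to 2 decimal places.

c_gold ≈ 1.10

At the golden rule, f'(k) = n + δ, so α·k^(α−1) = n + δ and k_gold = (α/(n + δ))^(1/(1−α)).
k_gold = (0.29/0.100)^(1/0.71) = 2.9000^1.4085 ≈ 4.4801
c_gold = f(k_gold) − (n + δ)·k_gold = 1.5448 − 0.100×4.4801 ≈ 1.0968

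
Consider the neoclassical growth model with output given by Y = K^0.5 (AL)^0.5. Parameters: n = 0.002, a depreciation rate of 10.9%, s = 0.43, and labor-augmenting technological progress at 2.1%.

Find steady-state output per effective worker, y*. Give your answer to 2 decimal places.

Steady state requires s·f(k) = (n + g + δ)·k, i.e. s·k^α = (n + g + δ)·k.
Rearranging, k^(1−α) = s / (n + g + δ).
k^0.5 = 0.43 / (0.002 + 0.021 + 0.109) = 0.43 / 0.132 = 3.2576
k* = 3.2576^(1/0.5) ≈ 10.6120
y* = (k*)^α = 10.6120^0.5 ≈ 3.2576

y* = 3.26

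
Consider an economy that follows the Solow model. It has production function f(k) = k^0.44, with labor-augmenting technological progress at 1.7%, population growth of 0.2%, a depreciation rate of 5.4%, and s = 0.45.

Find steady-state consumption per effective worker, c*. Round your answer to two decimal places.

Steady state requires s·f(k) = (n + g + δ)·k, i.e. s·k^α = (n + g + δ)·k.
Rearranging, k^(1−α) = s / (n + g + δ).
k^0.56 = 0.45 / (0.002 + 0.017 + 0.054) = 0.45 / 0.073 = 6.1644
k* = 6.1644^(1/0.56) ≈ 25.7347
y* = (k*)^α = 25.7347^0.44 ≈ 4.1747
c* = (1 − s)·y* = (1 − 0.45) × 4.1747 ≈ 2.2961

c* = 2.30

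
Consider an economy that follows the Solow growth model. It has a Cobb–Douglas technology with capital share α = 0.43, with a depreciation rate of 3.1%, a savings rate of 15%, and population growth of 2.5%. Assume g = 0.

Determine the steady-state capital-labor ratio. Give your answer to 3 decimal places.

k* = 5.633

Steady state requires s·f(k) = (n + δ)·k, i.e. s·k^α = (n + δ)·k.
Dividing both sides by k: k^(1−α) = s / (n + δ).
k^0.57 = 0.15 / (0.025 + 0.031) = 0.15 / 0.056 = 2.6786
k* = 2.6786^(1/0.57) ≈ 5.6327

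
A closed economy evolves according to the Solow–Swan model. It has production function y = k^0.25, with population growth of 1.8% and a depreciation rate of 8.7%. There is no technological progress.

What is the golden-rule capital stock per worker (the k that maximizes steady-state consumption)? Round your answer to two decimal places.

The golden rule sets f'(k) = n + δ, i.e. α·k^(α−1) = n + δ.
So k^(1−α) = α / (n + δ) = 0.25 / 0.105 = 2.3810.
k_gold = 2.3810^(1/0.75) ≈ 3.1794

k_gold ≈ 3.18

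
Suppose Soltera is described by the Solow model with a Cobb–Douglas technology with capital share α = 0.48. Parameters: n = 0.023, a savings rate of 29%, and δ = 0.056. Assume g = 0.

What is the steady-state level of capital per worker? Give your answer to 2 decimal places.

k* = 12.19

Steady state requires s·f(k) = (n + δ)·k, i.e. s·k^α = (n + δ)·k.
Rearranging, k^(1−α) = s / (n + δ).
k^0.52 = 0.29 / (0.023 + 0.056) = 0.29 / 0.079 = 3.6709
k* = 3.6709^(1/0.52) ≈ 12.1927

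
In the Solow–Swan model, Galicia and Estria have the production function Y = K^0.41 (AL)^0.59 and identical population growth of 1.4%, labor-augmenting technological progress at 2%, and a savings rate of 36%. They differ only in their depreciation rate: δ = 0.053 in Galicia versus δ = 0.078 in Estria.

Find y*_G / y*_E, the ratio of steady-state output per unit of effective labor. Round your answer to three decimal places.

ratio ≈ 1.192

Steady-state y* = [s/(n + g + δ)]^(α/(1−α)), so the ratio is [ (s_G/(n + g + δ)_G) / (s_E/(n + g + δ)_E) ]^0.6949.
s_G/(n + g + δ)_G = 0.36/0.087 = 4.1379; s_E/(n + g + δ)_E = 0.36/0.112 = 3.2143.
Ratio = (4.1379/3.2143)^0.6949 = 1.2873^0.6949 ≈ 1.1918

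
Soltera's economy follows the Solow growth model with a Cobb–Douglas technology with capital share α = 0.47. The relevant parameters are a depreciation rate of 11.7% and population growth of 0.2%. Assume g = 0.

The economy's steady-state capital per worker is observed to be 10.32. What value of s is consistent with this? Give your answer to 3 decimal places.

Steady state requires s·f(k) = (n + δ)·k, i.e. s·k^α = (n + δ)·k.
So s / (n + δ) = (k*)^(1−α) = 10.32^0.53 = 3.4455.
Therefore s = 3.4455 × (n + δ) = 3.4455 × 0.119 = 0.4100.

s ≈ 0.410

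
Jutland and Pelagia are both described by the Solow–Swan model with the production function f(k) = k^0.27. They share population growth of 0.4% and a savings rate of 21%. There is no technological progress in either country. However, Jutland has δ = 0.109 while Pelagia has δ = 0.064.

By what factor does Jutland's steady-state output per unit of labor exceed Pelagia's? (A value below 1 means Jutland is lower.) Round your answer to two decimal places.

ratio ≈ 0.83

Steady-state y* = [s/(n + δ)]^(α/(1−α)), so the ratio is [ (s_J/(n + δ)_J) / (s_P/(n + δ)_P) ]^0.3699.
s_J/(n + δ)_J = 0.21/0.113 = 1.8584; s_P/(n + δ)_P = 0.21/0.068 = 3.0882.
Ratio = (1.8584/3.0882)^0.3699 = 0.6018^0.3699 ≈ 0.8287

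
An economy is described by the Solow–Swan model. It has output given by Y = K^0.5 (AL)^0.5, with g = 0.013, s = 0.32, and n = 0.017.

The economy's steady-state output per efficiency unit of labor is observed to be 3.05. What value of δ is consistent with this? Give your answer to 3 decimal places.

In steady state, investment equals break-even investment: s·k^α = (n + g + δ)·k.
Since y* = [s/(n + g + δ)]^(α/(1−α)), we have s/(n + g + δ) = (y*)^((1−α)/α) = 3.05^1 = 3.0500.
Therefore n + g + δ = s / 3.0500 = 0.32 / 3.0500 = 0.1049, so δ = 0.1049 − 0.030 = 0.0749.

δ ≈ 0.075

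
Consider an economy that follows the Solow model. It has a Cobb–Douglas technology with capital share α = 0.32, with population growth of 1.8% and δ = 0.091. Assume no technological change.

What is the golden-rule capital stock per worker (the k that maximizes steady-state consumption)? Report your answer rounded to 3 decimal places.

The golden rule sets f'(k) = n + δ, i.e. α·k^(α−1) = n + δ.
So k^(1−α) = α / (n + δ) = 0.32 / 0.109 = 2.9358.
k_gold = 2.9358^(1/0.68) ≈ 4.8734

k_gold ≈ 4.873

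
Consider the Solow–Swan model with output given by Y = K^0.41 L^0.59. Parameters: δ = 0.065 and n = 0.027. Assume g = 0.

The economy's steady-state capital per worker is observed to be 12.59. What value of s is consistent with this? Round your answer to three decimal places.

In steady state, investment equals break-even investment: s·k^α = (n + δ)·k.
So s / (n + δ) = (k*)^(1−α) = 12.59^0.59 = 4.4567.
Therefore s = 4.4567 × (n + δ) = 4.4567 × 0.092 = 0.4100.

s ≈ 0.410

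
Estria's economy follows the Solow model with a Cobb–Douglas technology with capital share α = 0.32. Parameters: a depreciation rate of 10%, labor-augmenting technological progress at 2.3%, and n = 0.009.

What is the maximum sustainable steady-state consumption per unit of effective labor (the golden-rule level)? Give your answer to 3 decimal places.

At the golden rule, f'(k) = n + g + δ, so α·k^(α−1) = n + g + δ and k_gold = (α/(n + g + δ))^(1/(1−α)).
k_gold = (0.32/0.132)^(1/0.68) = 2.4242^1.4706 ≈ 3.6774
c_gold = f(k_gold) − (n + g + δ)·k_gold = 1.5170 − 0.132×3.6774 ≈ 1.0316

c_gold ≈ 1.032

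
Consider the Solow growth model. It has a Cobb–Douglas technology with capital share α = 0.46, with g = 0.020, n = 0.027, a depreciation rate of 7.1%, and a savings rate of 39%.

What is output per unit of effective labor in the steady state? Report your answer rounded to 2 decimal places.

In steady state, investment equals break-even investment: s·k^α = (n + g + δ)·k.
Dividing both sides by k: k^(1−α) = s / (n + g + δ).
k^0.54 = 0.39 / (0.027 + 0.020 + 0.071) = 0.39 / 0.118 = 3.3051
k* = 3.3051^(1/0.54) ≈ 9.1507
y* = (k*)^α = 9.1507^0.46 ≈ 2.7687

y* ≈ 2.77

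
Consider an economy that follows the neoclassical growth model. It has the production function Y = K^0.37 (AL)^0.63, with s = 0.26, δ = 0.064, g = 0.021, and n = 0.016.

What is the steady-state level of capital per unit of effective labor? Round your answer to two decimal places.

k* ≈ 4.49

At the steady state, Δk = 0, so s·k^α = (n + g + δ)·k.
Rearranging, k^(1−α) = s / (n + g + δ).
k^0.63 = 0.26 / (0.016 + 0.021 + 0.064) = 0.26 / 0.101 = 2.5743
k* = 2.5743^(1/0.63) ≈ 4.4858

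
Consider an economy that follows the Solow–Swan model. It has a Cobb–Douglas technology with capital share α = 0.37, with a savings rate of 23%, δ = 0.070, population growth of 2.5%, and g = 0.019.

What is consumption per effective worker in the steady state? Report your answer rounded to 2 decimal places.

In steady state, investment equals break-even investment: s·k^α = (n + g + δ)·k.
Dividing both sides by k: k^(1−α) = s / (n + g + δ).
k^0.63 = 0.23 / (0.025 + 0.019 + 0.070) = 0.23 / 0.114 = 2.0175
k* = 2.0175^(1/0.63) ≈ 3.0467
y* = (k*)^α = 3.0467^0.37 ≈ 1.5101
c* = (1 − s)·y* = (1 − 0.23) × 1.5101 ≈ 1.1628

c* = 1.16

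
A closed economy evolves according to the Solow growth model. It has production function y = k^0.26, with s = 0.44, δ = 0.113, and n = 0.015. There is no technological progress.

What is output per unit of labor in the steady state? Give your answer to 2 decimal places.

y* = 1.54

Steady state requires s·f(k) = (n + δ)·k, i.e. s·k^α = (n + δ)·k.
Dividing both sides by k: k^(1−α) = s / (n + δ).
k^0.74 = 0.44 / (0.015 + 0.113) = 0.44 / 0.128 = 3.4375
k* = 3.4375^(1/0.74) ≈ 5.3046
y* = (k*)^α = 5.3046^0.26 ≈ 1.5432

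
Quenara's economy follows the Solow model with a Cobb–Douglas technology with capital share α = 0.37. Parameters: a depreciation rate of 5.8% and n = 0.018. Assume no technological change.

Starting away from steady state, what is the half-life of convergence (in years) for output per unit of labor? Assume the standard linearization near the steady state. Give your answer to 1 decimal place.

about 14.5 years

Near the steady state the convergence rate is λ = (1 − α)(n + δ).
λ = (1 − 0.37) × 0.076 = 0.63 × 0.076 = 0.04788
Half-life = ln 2 / λ = 0.6931 / 0.04788 ≈ 14.48 years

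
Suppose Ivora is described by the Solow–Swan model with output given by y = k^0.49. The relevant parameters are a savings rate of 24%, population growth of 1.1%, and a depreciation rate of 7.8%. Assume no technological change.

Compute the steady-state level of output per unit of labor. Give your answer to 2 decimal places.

y* = 2.59

At the steady state, Δk = 0, so s·k^α = (n + δ)·k.
Rearranging, k^(1−α) = s / (n + δ).
k^0.51 = 0.24 / (0.011 + 0.078) = 0.24 / 0.089 = 2.6966
k* = 2.6966^(1/0.51) ≈ 6.9942
y* = (k*)^α = 6.9942^0.49 ≈ 2.5937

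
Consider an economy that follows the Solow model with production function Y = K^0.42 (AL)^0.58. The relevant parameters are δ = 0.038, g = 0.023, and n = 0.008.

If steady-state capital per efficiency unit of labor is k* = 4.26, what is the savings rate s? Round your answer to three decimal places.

s ≈ 0.160

Steady state requires s·f(k) = (n + g + δ)·k, i.e. s·k^α = (n + g + δ)·k.
So s / (n + g + δ) = (k*)^(1−α) = 4.26^0.58 = 2.3177.
Therefore s = 2.3177 × (n + g + δ) = 2.3177 × 0.069 = 0.1599.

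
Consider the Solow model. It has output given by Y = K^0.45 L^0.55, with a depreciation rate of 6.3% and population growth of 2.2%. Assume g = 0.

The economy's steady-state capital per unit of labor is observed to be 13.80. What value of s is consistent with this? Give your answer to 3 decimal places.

s ≈ 0.360

In steady state, investment equals break-even investment: s·k^α = (n + δ)·k.
So s / (n + δ) = (k*)^(1−α) = 13.80^0.55 = 4.2358.
Therefore s = 4.2358 × (n + δ) = 4.2358 × 0.085 = 0.3600.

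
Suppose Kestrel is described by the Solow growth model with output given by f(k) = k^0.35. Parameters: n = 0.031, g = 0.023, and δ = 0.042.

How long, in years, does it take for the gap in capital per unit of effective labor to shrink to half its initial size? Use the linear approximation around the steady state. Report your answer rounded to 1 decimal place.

t_½ ≈ 11.1 years

Near the steady state the convergence rate is λ = (1 − α)(n + g + δ).
λ = (1 − 0.35) × 0.096 = 0.65 × 0.096 = 0.0624
Half-life = ln 2 / λ = 0.6931 / 0.0624 ≈ 11.11 years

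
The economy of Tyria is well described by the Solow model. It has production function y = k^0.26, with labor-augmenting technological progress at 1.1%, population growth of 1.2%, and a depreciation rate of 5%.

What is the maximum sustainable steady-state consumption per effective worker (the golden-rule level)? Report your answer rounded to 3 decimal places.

c_gold ≈ 1.156

At the golden rule, f'(k) = n + g + δ, so α·k^(α−1) = n + g + δ and k_gold = (α/(n + g + δ))^(1/(1−α)).
k_gold = (0.26/0.073)^(1/0.74) = 3.5616^1.3514 ≈ 5.5654
c_gold = f(k_gold) − (n + g + δ)·k_gold = 1.5625 − 0.073×5.5654 ≈ 1.1562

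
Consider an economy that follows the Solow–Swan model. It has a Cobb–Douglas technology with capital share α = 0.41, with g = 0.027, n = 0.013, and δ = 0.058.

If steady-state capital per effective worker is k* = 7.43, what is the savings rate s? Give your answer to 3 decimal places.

In steady state, investment equals break-even investment: s·k^α = (n + g + δ)·k.
So s / (n + g + δ) = (k*)^(1−α) = 7.43^0.59 = 3.2650.
Therefore s = 3.2650 × (n + g + δ) = 3.2650 × 0.098 = 0.3200.

s ≈ 0.320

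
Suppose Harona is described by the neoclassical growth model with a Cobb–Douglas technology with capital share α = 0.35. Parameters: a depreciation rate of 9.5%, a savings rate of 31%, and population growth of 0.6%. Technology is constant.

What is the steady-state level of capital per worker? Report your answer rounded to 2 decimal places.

In steady state, investment equals break-even investment: s·k^α = (n + δ)·k.
Rearranging, k^(1−α) = s / (n + δ).
k^0.65 = 0.31 / (0.006 + 0.095) = 0.31 / 0.101 = 3.0693
k* = 3.0693^(1/0.65) ≈ 5.6142

k* ≈ 5.61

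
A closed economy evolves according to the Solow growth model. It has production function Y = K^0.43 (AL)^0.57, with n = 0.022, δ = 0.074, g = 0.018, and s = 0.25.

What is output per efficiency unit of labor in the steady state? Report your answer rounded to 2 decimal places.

y* ≈ 1.81

Steady state requires s·f(k) = (n + g + δ)·k, i.e. s·k^α = (n + g + δ)·k.
Rearranging, k^(1−α) = s / (n + g + δ).
k^0.57 = 0.25 / (0.022 + 0.018 + 0.074) = 0.25 / 0.114 = 2.1930
k* = 2.1930^(1/0.57) ≈ 3.9656
y* = (k*)^α = 3.9656^0.43 ≈ 1.8083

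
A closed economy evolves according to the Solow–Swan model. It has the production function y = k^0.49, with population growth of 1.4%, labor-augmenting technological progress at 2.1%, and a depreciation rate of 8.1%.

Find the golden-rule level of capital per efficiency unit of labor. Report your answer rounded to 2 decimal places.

The golden rule sets f'(k) = n + g + δ, i.e. α·k^(α−1) = n + g + δ.
So k^(1−α) = α / (n + g + δ) = 0.49 / 0.116 = 4.2241.
k_gold = 4.2241^(1/0.51) ≈ 16.8628

k_gold ≈ 16.86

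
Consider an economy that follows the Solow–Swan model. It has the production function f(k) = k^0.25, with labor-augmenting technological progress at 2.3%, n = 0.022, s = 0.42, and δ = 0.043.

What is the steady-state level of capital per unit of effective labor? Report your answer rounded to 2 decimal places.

k* ≈ 8.04

At the steady state, Δk = 0, so s·k^α = (n + g + δ)·k.
Rearranging, k^(1−α) = s / (n + g + δ).
k^0.75 = 0.42 / (0.022 + 0.023 + 0.043) = 0.42 / 0.088 = 4.7727
k* = 4.7727^(1/0.75) ≈ 8.0356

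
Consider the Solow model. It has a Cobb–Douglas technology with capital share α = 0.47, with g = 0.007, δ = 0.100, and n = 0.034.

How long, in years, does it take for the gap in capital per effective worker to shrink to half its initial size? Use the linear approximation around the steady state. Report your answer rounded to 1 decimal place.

Near the steady state the convergence rate is λ = (1 − α)(n + g + δ).
λ = (1 − 0.47) × 0.141 = 0.53 × 0.141 = 0.07473
Half-life = ln 2 / λ = 0.6931 / 0.07473 ≈ 9.27 years

half-life ≈ 9.3 years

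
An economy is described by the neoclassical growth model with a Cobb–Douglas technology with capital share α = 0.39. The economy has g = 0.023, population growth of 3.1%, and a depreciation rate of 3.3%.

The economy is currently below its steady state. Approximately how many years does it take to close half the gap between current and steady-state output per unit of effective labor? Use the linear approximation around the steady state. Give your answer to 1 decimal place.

Near the steady state the convergence rate is λ = (1 − α)(n + g + δ).
λ = (1 − 0.39) × 0.087 = 0.61 × 0.087 = 0.05307
Half-life = ln 2 / λ = 0.6931 / 0.05307 ≈ 13.06 years

half-life ≈ 13.1 years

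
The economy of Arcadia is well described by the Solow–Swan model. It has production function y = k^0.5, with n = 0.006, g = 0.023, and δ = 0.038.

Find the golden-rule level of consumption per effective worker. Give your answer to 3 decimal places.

c_gold ≈ 3.731

At the golden rule, f'(k) = n + g + δ, so α·k^(α−1) = n + g + δ and k_gold = (α/(n + g + δ))^(1/(1−α)).
k_gold = (0.5/0.067)^(1/0.5) = 7.4627^2 ≈ 55.6919
c_gold = f(k_gold) − (n + g + δ)·k_gold = 7.4627 − 0.067×55.6919 ≈ 3.7313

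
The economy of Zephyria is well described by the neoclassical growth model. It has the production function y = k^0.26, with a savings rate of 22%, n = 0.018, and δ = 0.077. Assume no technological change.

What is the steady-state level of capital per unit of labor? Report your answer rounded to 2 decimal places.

At the steady state, Δk = 0, so s·k^α = (n + δ)·k.
Rearranging, k^(1−α) = s / (n + δ).
k^0.74 = 0.22 / (0.018 + 0.077) = 0.22 / 0.095 = 2.3158
k* = 2.3158^(1/0.74) ≈ 3.1106

k* = 3.11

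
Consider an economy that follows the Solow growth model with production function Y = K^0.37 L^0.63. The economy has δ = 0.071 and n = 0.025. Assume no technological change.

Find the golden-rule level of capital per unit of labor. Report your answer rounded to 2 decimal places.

k_gold ≈ 8.51

The golden rule sets f'(k) = n + δ, i.e. α·k^(α−1) = n + δ.
So k^(1−α) = α / (n + δ) = 0.37 / 0.096 = 3.8542.
k_gold = 3.8542^(1/0.63) ≈ 8.5124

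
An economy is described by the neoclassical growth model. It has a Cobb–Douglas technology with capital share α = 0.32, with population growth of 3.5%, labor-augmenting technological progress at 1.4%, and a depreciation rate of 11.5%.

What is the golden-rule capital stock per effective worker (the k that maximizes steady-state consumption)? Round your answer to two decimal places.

The golden rule sets f'(k) = n + g + δ, i.e. α·k^(α−1) = n + g + δ.
So k^(1−α) = α / (n + g + δ) = 0.32 / 0.164 = 1.9512.
k_gold = 1.9512^(1/0.68) ≈ 2.6725

k_gold ≈ 2.67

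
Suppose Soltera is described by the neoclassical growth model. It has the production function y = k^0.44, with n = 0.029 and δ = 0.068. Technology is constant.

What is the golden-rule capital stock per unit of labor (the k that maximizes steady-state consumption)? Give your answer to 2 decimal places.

k_gold ≈ 14.88

The golden rule sets f'(k) = n + δ, i.e. α·k^(α−1) = n + δ.
So k^(1−α) = α / (n + δ) = 0.44 / 0.097 = 4.5361.
k_gold = 4.5361^(1/0.56) ≈ 14.8815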